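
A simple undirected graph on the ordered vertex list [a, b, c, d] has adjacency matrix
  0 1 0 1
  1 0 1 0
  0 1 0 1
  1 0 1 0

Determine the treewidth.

A width-2 tree decomposition is:
Bags: B1 = {b, c, d}  B2 = {a, b, d}
Tree: B1–B2
Every bag has size at most 3, so the width is 3 − 1 = 2 and tw(G) ≤ 2. Since b–c–d–a–b is a cycle in G, G is not acyclic. Forests are exactly the graphs of treewidth ≤ 1, so tw(G) ≥ 2. Therefore the treewidth is 2.

2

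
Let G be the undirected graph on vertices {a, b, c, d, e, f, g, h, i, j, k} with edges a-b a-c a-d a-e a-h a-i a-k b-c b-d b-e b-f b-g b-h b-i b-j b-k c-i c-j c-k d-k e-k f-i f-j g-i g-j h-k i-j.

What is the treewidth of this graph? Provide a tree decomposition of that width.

Every bag has size at most 4, so the width is 4 − 1 = 3 and tw(G) ≤ 3. On the other hand G contains the 4-clique {b, g, i, j}. A clique must lie in a single bag of any decomposition, so no decomposition can have width below 3. Hence tw(G) = 3 exactly.

Treewidth 3.
One optimal decomposition is:
Bags: B1 = {a, b, c, k}  B2 = {a, b, c, i}  B3 = {a, b, h, k}  B4 = {a, b, d, k}  B5 = {b, c, i, j}  B6 = {b, f, i, j}  B7 = {a, b, e, k}  B8 = {b, g, i, j}
Tree: B1–B2, B1–B3, B3–B4, B2–B5, B5–B6, B1–B7, B6–B8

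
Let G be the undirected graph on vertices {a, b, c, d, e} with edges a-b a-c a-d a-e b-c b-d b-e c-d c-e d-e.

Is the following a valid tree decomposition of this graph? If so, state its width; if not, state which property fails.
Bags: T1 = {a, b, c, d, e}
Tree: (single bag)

Yes; width 4.

Vertex coverage: the bags together contain {a, b, c, d, e}, the full vertex set. Edge coverage: each edge of G has both endpoints in at least one bag. Running intersection: for every vertex, the bags containing it form a connected subtree. All three properties hold, so this is a valid tree decomposition of width max|bag| − 1 = 4, and hence tw(G) ≤ 4.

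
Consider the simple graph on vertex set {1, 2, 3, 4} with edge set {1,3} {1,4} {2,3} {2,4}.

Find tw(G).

A width-2 tree decomposition is:
Bags: B1 = {2, 3, 4}  B2 = {1, 3, 4}
Tree: B1–B2
The largest bag has 3 vertices, giving width 2; this decomposition certifies tw(G) ≤ 2. Since 4–2–3–1–4 is a cycle in G, G is not acyclic. Forests are exactly the graphs of treewidth ≤ 1, so tw(G) ≥ 2. Therefore the treewidth is 2.

2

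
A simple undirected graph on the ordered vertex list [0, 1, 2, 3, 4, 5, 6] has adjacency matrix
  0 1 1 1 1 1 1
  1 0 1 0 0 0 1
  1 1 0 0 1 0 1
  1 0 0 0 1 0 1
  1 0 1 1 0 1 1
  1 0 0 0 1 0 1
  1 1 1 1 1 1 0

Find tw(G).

3

A width-3 tree decomposition is:
Bags: B1 = {0, 3, 4, 6}  B2 = {0, 2, 4, 6}  B3 = {0, 4, 5, 6}  B4 = {0, 1, 2, 6}
Tree: B1–B2, B2–B3, B2–B4
The largest bag has 4 vertices, giving width 3; this decomposition certifies tw(G) ≤ 3. Conversely, {0, 1, 2, 6} is a clique of size 4, and the vertices of any clique must share a bag in every tree decomposition; so some bag has ≥ 4 vertices and tw(G) ≥ 3. Combining the bounds, tw(G) = 3.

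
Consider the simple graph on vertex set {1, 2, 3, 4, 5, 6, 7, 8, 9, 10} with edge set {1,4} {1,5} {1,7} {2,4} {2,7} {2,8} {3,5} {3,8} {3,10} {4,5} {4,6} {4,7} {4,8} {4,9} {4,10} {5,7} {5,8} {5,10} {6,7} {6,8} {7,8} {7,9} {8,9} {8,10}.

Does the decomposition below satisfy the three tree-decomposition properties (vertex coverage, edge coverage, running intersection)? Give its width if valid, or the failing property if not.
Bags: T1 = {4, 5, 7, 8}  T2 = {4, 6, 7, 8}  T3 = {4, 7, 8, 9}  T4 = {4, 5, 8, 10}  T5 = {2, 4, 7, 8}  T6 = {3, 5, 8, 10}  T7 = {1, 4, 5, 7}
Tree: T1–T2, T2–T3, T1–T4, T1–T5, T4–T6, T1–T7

Vertex coverage: the bags together contain {1, 2, 3, 4, 5, 6, 7, 8, 9, 10}, the full vertex set. Edge coverage: each edge of G has both endpoints in at least one bag. Running intersection: for every vertex, the bags containing it form a connected subtree. All three properties hold, so this is a valid tree decomposition of width max|bag| − 1 = 3, and hence tw(G) ≤ 3.

Yes; width 3.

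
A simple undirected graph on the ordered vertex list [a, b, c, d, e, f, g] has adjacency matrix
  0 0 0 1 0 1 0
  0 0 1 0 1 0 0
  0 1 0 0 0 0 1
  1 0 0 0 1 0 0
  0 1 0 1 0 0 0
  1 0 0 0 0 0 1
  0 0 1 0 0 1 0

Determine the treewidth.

2

A width-2 tree decomposition is:
Bags: B1 = {c, f, g}  B2 = {b, c, f}  B3 = {b, e, f}  B4 = {d, e, f}  B5 = {a, d, f}
Tree: B1–B2, B2–B3, B3–B4, B4–B5
Every bag has size at most 3, so the width is 3 − 1 = 2 and tw(G) ≤ 2. For the lower bound, G contains the cycle f–g–c–b–e–d–a–f, so G is not a forest; only forests have treewidth ≤ 1, hence tw(G) ≥ 2. Therefore the treewidth is 2.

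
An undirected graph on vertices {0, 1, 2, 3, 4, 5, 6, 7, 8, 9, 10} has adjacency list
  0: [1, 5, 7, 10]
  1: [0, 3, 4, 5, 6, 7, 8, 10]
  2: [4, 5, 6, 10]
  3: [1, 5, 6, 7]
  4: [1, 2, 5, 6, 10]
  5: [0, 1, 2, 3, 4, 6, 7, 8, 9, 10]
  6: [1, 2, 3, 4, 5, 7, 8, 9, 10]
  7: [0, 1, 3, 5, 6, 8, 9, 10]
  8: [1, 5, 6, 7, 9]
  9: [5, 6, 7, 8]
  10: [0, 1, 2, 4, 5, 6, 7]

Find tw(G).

A width-4 tree decomposition is:
Bags: B1 = {5, 6, 7, 8, 9}  B2 = {1, 5, 6, 7, 8}  B3 = {1, 5, 6, 7, 10}  B4 = {0, 1, 5, 7, 10}  B5 = {1, 4, 5, 6, 10}  B6 = {1, 3, 5, 6, 7}  B7 = {2, 4, 5, 6, 10}
Tree: B1–B2, B2–B3, B3–B4, B3–B5, B2–B6, B5–B7
The largest bag has 5 vertices, giving width 4; this decomposition certifies tw(G) ≤ 4. On the other hand G contains the 5-clique {0, 1, 5, 7, 10}. A clique must lie in a single bag of any decomposition, so no decomposition can have width below 4. The upper and lower bounds meet at 4, so that is the treewidth.

4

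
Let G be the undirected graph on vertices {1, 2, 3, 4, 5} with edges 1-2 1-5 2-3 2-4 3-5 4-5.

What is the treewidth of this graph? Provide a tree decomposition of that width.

The largest bag has 3 vertices, giving width 2; this decomposition certifies tw(G) ≤ 2. For the lower bound, G contains the cycle 3–5–4–2–3, so G is not a forest; only forests have treewidth ≤ 1, hence tw(G) ≥ 2. Hence tw(G) = 2 exactly.

Treewidth 2.
One such decomposition:
Bags: B1 = {2, 3, 5}  B2 = {2, 4, 5}  B3 = {1, 2, 5}
Tree: B1–B2, B2–B3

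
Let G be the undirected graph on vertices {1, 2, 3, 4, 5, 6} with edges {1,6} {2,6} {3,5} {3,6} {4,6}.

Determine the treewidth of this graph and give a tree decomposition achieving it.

Treewidth 1.
Bags: B1 = {3, 6}  B2 = {4, 6}  B3 = {1, 6}  B4 = {2, 6}  B5 = {3, 5}
Tree: B1–B2, B1–B3, B3–B4, B1–B5

Every bag has size at most 2, so the width is 2 − 1 = 1 and tw(G) ≤ 1. Any graph with an edge has treewidth ≥ 1, and G has the edge 3–6. Combining the bounds, tw(G) = 1.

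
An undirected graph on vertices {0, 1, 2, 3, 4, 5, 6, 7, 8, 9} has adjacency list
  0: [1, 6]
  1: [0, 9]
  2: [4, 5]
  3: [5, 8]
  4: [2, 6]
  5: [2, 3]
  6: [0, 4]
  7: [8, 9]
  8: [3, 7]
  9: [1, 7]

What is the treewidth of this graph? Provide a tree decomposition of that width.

Each bag holds 3 vertices, so the decomposition has width 2, which upper-bounds the treewidth. For the lower bound, G contains the cycle 4–2–5–3–8–7–9–1–0–6–4, so G is not a forest; only forests have treewidth ≤ 1, hence tw(G) ≥ 2. Therefore the treewidth is 2.

Treewidth 2.
One such decomposition:
Bags: B1 = {2, 4, 5}  B2 = {3, 4, 5}  B3 = {3, 4, 8}  B4 = {4, 7, 8}  B5 = {4, 7, 9}  B6 = {1, 4, 9}  B7 = {0, 1, 4}  B8 = {0, 4, 6}
Tree: B1–B2, B2–B3, B3–B4, B4–B5, B5–B6, B6–B7, B7–B8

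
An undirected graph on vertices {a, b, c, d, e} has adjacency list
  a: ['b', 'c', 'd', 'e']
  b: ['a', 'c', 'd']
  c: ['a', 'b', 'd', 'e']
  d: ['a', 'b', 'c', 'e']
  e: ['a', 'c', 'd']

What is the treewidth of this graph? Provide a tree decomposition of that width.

Each bag holds 4 vertices, so the decomposition has width 3, which upper-bounds the treewidth. For the lower bound, the 4 vertices {a, c, d, e} are pairwise adjacent, and any tree decomposition puts a clique entirely inside one bag — forcing width ≥ 3. Therefore the treewidth is 3.

Treewidth 3.
One optimal decomposition is:
Bags: B1 = {a, c, d, e}  B2 = {a, b, c, d}
Tree: B1–B2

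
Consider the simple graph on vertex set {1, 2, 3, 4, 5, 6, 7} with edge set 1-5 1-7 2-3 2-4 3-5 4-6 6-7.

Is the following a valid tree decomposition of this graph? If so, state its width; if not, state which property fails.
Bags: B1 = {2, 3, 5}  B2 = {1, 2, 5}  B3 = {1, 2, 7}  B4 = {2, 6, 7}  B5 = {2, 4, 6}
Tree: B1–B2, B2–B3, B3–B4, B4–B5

Vertex coverage: the bags together contain {1, 2, 3, 4, 5, 6, 7}, the full vertex set. Edge coverage: each edge of G has both endpoints in at least one bag. Running intersection: for every vertex, the bags containing it form a connected subtree. All three properties hold, so this is a valid tree decomposition of width max|bag| − 1 = 2, and hence tw(G) ≤ 2.

Yes; width 2.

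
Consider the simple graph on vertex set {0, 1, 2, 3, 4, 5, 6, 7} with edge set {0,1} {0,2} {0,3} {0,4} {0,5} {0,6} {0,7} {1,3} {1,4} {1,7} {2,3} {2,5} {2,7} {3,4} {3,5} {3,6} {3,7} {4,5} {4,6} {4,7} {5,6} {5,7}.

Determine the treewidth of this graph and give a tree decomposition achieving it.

Treewidth 4.
One optimal decomposition is:
Bags: B1 = {0, 3, 4, 5, 6}  B2 = {0, 3, 4, 5, 7}  B3 = {0, 2, 3, 5, 7}  B4 = {0, 1, 3, 4, 7}
Tree: B1–B2, B2–B3, B2–B4

Each bag holds 5 vertices, so the decomposition has width 4, which upper-bounds the treewidth. For the lower bound, the 5 vertices {0, 2, 3, 5, 7} are pairwise adjacent, and any tree decomposition puts a clique entirely inside one bag — forcing width ≥ 4. Hence tw(G) = 4 exactly.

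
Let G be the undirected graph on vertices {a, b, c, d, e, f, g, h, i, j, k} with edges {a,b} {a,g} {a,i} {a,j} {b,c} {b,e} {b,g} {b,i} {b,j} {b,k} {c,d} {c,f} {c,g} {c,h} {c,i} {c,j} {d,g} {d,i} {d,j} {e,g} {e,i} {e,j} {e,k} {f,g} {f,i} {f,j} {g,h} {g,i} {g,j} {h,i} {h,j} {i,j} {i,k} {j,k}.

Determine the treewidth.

4

A width-4 tree decomposition is:
Bags: B1 = {b, e, g, i, j}  B2 = {b, c, g, i, j}  B3 = {b, e, i, j, k}  B4 = {c, g, h, i, j}  B5 = {c, d, g, i, j}  B6 = {a, b, g, i, j}  B7 = {c, f, g, i, j}
Tree: B1–B2, B1–B3, B2–B4, B4–B5, B2–B6, B4–B7
The largest bag has 5 vertices, giving width 4; this decomposition certifies tw(G) ≤ 4. For the lower bound, the 5 vertices {b, e, g, i, j} are pairwise adjacent, and any tree decomposition puts a clique entirely inside one bag — forcing width ≥ 4. Therefore the treewidth is 4.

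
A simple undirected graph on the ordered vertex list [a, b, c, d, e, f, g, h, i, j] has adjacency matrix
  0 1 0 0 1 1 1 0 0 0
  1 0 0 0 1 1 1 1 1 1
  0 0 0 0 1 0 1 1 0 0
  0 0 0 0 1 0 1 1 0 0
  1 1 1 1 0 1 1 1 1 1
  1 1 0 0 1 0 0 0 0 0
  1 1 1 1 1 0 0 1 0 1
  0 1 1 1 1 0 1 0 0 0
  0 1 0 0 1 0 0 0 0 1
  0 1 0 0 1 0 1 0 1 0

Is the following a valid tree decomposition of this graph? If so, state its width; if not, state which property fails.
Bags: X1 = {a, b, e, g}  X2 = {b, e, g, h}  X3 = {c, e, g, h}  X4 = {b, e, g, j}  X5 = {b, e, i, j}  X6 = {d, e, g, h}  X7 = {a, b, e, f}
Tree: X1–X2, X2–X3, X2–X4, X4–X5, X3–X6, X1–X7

Yes; width 3.

Vertex coverage: the bags together contain {a, b, c, d, e, f, g, h, i, j}, the full vertex set. Edge coverage: each edge of G has both endpoints in at least one bag. Running intersection: for every vertex, the bags containing it form a connected subtree. All three properties hold, so this is a valid tree decomposition of width max|bag| − 1 = 3, and hence tw(G) ≤ 3.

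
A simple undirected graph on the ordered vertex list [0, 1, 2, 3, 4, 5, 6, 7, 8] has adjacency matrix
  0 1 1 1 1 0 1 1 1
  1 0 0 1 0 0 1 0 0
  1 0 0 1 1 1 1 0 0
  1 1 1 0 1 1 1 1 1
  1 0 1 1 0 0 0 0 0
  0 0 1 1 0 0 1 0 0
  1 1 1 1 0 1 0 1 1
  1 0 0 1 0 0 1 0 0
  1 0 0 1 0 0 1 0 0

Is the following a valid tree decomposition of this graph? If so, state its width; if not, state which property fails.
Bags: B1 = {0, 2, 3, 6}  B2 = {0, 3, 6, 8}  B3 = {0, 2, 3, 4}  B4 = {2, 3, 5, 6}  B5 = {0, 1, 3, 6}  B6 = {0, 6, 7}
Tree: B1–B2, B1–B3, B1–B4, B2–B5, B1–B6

A tree decomposition must satisfy three properties: every vertex lies in some bag; for every edge, both endpoints lie together in some bag; and for every vertex, the bags containing it form a connected subtree. Here edge (3,7) lies in no bag, so the decomposition is invalid.

No — edge (3,7) lies in no bag.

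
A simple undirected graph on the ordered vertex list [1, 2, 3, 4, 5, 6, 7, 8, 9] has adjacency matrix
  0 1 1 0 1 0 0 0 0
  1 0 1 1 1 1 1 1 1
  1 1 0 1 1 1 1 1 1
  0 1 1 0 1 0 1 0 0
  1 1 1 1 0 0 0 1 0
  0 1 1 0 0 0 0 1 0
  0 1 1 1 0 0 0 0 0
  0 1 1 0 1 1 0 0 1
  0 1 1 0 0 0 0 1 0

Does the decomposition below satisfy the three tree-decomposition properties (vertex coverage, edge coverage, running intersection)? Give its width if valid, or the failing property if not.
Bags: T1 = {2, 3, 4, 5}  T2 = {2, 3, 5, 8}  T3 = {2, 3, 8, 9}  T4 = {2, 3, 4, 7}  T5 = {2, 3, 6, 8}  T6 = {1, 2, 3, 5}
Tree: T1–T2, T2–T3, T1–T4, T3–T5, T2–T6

Yes; width 3.

Vertex coverage: the bags together contain {1, 2, 3, 4, 5, 6, 7, 8, 9}, the full vertex set. Edge coverage: each edge of G has both endpoints in at least one bag. Running intersection: for every vertex, the bags containing it form a connected subtree. All three properties hold, so this is a valid tree decomposition of width max|bag| − 1 = 3, and hence tw(G) ≤ 3.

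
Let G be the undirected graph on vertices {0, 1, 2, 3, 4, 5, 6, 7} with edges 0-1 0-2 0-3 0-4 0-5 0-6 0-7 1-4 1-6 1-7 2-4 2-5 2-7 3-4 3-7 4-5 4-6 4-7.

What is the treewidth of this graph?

A width-3 tree decomposition is:
Bags: B1 = {0, 2, 4, 7}  B2 = {0, 1, 4, 7}  B3 = {0, 1, 4, 6}  B4 = {0, 2, 4, 5}  B5 = {0, 3, 4, 7}
Tree: B1–B2, B2–B3, B1–B4, B2–B5
Every bag has size at most 4, so the width is 4 − 1 = 3 and tw(G) ≤ 3. Conversely, {0, 2, 4, 5} is a clique of size 4, and the vertices of any clique must share a bag in every tree decomposition; so some bag has ≥ 4 vertices and tw(G) ≥ 3. The upper and lower bounds meet at 3, so that is the treewidth.

3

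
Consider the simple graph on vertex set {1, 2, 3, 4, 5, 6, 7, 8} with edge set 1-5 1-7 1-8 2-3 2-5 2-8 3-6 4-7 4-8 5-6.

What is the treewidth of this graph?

2

A width-2 tree decomposition is:
Bags: B1 = {3, 5, 6}  B2 = {2, 3, 5}  B3 = {1, 2, 5}  B4 = {1, 2, 8}  B5 = {1, 7, 8}  B6 = {4, 7, 8}
Tree: B1–B2, B2–B3, B3–B4, B4–B5, B5–B6
Every bag has size at most 3, so the width is 3 − 1 = 2 and tw(G) ≤ 2. The edges 6–3–2–5–6 form a cycle, so G is not a tree and its treewidth is at least 2. Combining the bounds, tw(G) = 2.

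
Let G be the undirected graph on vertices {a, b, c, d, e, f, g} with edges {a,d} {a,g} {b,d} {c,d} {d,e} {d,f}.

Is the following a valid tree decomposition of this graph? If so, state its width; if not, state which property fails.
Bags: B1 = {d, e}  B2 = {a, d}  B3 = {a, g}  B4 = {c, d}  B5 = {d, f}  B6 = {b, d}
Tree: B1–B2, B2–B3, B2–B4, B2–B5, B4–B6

Yes; width 1.

Every vertex of G appears in some bag (union = {a, b, c, d, e, f, g}); every edge is covered by a bag; and for each vertex v the set of bags containing v is connected in the bag tree. The decomposition is therefore valid. The largest bag has 2 vertices, so the width is 1.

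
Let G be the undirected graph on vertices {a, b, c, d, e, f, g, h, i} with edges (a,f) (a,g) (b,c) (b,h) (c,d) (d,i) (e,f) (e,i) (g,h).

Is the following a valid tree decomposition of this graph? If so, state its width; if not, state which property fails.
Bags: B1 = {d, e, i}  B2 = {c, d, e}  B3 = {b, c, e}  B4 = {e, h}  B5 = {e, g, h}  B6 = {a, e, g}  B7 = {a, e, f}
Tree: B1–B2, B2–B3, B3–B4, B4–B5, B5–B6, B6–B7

A tree decomposition must satisfy three properties: every vertex lies in some bag; for every edge, both endpoints lie together in some bag; and for every vertex, the bags containing it form a connected subtree. Here edge (b,h) lies in no bag, so the decomposition is invalid.

No — edge (b,h) lies in no bag.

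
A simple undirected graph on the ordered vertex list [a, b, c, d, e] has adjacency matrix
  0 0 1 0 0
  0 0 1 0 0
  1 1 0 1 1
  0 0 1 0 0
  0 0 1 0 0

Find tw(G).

1

A width-1 tree decomposition is:
Bags: B1 = {a, c}  B2 = {c, e}  B3 = {b, c}  B4 = {c, d}
Tree: B1–B2, B1–B3, B3–B4
The largest bag has 2 vertices, giving width 1; this decomposition certifies tw(G) ≤ 1. Since G has at least one edge (e.g. a–c), it is not an edgeless graph, so tw(G) ≥ 1. Hence tw(G) = 1 exactly.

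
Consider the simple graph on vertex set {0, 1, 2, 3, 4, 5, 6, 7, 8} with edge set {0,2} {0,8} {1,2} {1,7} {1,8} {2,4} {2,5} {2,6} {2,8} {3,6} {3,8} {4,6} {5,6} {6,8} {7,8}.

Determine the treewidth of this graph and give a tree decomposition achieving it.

Treewidth 2.
One such decomposition:
Bags: B1 = {2, 6, 8}  B2 = {3, 6, 8}  B3 = {1, 2, 8}  B4 = {2, 5, 6}  B5 = {0, 2, 8}  B6 = {2, 4, 6}  B7 = {1, 7, 8}
Tree: B1–B2, B1–B3, B1–B4, B3–B5, B4–B6, B3–B7

Every bag has size at most 3, so the width is 3 − 1 = 2 and tw(G) ≤ 2. Conversely, {0, 2, 8} is a clique of size 3, and the vertices of any clique must share a bag in every tree decomposition; so some bag has ≥ 3 vertices and tw(G) ≥ 2. Therefore the treewidth is 2.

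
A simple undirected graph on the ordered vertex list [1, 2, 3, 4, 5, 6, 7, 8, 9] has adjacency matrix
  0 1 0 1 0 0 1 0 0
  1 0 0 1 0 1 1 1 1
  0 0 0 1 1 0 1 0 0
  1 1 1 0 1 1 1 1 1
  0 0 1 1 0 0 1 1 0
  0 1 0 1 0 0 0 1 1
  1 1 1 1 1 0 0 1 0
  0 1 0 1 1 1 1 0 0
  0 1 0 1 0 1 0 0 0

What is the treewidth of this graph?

A width-3 tree decomposition is:
Bags: B1 = {4, 5, 7, 8}  B2 = {2, 4, 7, 8}  B3 = {2, 4, 6, 8}  B4 = {2, 4, 6, 9}  B5 = {1, 2, 4, 7}  B6 = {3, 4, 5, 7}
Tree: B1–B2, B2–B3, B3–B4, B2–B5, B1–B6
The largest bag has 4 vertices, giving width 3; this decomposition certifies tw(G) ≤ 3. On the other hand G contains the 4-clique {1, 2, 4, 7}. A clique must lie in a single bag of any decomposition, so no decomposition can have width below 3. Combining the bounds, tw(G) = 3.

3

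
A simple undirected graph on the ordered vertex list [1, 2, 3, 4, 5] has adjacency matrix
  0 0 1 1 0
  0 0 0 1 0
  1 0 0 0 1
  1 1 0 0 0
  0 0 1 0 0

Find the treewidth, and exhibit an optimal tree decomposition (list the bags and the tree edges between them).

Treewidth 1.
Bags: B1 = {2, 4}  B2 = {1, 4}  B3 = {1, 3}  B4 = {3, 5}
Tree: B1–B2, B2–B3, B3–B4

Every bag has size at most 2, so the width is 2 − 1 = 1 and tw(G) ≤ 1. G has an edge, so its treewidth is at least 1. Hence tw(G) = 1 exactly.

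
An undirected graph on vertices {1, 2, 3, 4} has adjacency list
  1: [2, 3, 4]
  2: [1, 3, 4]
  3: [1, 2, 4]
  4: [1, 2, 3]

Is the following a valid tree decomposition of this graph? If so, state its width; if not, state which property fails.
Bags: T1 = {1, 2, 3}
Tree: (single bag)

A tree decomposition must satisfy three properties: every vertex lies in some bag; for every edge, both endpoints lie together in some bag; and for every vertex, the bags containing it form a connected subtree. Here vertex 4 appears in no bag, so the decomposition is invalid.

No — vertex 4 appears in no bag.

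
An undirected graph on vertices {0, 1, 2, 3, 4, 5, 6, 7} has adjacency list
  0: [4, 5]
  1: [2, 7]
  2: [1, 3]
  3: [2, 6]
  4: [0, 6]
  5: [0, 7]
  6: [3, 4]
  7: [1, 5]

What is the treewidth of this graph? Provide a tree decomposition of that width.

Each bag holds 3 vertices, so the decomposition has width 2, which upper-bounds the treewidth. The edges 7–5–0–4–6–3–2–1–7 form a cycle, so G is not a tree and its treewidth is at least 2. Therefore the treewidth is 2.

Treewidth 2.
One such decomposition:
Bags: B1 = {0, 5, 7}  B2 = {0, 4, 7}  B3 = {4, 6, 7}  B4 = {3, 6, 7}  B5 = {2, 3, 7}  B6 = {1, 2, 7}
Tree: B1–B2, B2–B3, B3–B4, B4–B5, B5–B6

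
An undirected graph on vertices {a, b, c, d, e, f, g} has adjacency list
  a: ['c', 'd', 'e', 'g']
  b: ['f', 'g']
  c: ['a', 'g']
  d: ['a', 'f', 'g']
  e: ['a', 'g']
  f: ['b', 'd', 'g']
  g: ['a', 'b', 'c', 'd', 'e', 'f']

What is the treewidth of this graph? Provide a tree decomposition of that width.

Every bag has size at most 3, so the width is 3 − 1 = 2 and tw(G) ≤ 2. For the lower bound, the 3 vertices {a, d, g} are pairwise adjacent, and any tree decomposition puts a clique entirely inside one bag — forcing width ≥ 2. The upper and lower bounds meet at 2, so that is the treewidth.

Treewidth 2.
One such decomposition:
Bags: B1 = {a, d, g}  B2 = {a, c, g}  B3 = {d, f, g}  B4 = {b, f, g}  B5 = {a, e, g}
Tree: B1–B2, B1–B3, B3–B4, B1–B5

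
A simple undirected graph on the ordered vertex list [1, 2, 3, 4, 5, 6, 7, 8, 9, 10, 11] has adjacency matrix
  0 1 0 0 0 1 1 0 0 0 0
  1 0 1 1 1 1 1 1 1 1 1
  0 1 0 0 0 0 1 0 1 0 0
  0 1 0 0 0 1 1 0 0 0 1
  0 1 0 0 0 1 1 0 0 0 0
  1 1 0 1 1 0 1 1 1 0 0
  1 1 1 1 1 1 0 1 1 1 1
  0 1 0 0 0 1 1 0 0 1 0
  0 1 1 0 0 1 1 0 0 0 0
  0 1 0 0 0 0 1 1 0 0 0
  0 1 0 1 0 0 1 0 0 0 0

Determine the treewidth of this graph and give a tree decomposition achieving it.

The largest bag has 4 vertices, giving width 3; this decomposition certifies tw(G) ≤ 3. Conversely, {2, 4, 7, 11} is a clique of size 4, and the vertices of any clique must share a bag in every tree decomposition; so some bag has ≥ 4 vertices and tw(G) ≥ 3. Therefore the treewidth is 3.

Treewidth 3.
One optimal decomposition is:
Bags: B1 = {2, 4, 7, 11}  B2 = {2, 4, 6, 7}  B3 = {1, 2, 6, 7}  B4 = {2, 5, 6, 7}  B5 = {2, 6, 7, 8}  B6 = {2, 6, 7, 9}  B7 = {2, 7, 8, 10}  B8 = {2, 3, 7, 9}
Tree: B1–B2, B2–B3, B3–B4, B3–B5, B5–B6, B5–B7, B6–B8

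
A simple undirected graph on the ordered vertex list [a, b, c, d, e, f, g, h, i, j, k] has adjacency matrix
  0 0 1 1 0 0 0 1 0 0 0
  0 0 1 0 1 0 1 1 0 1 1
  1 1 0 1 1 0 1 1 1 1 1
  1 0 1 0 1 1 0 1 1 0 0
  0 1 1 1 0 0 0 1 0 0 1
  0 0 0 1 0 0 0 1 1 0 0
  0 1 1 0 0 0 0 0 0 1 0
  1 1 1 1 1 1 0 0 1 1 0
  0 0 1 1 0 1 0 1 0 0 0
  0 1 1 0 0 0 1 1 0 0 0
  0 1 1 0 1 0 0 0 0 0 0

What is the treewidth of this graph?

A width-3 tree decomposition is:
Bags: B1 = {c, d, e, h}  B2 = {a, c, d, h}  B3 = {c, d, h, i}  B4 = {b, c, e, h}  B5 = {b, c, h, j}  B6 = {b, c, g, j}  B7 = {d, f, h, i}  B8 = {b, c, e, k}
Tree: B1–B2, B1–B3, B1–B4, B4–B5, B5–B6, B3–B7, B4–B8
The largest bag has 4 vertices, giving width 3; this decomposition certifies tw(G) ≤ 3. On the other hand G contains the 4-clique {b, c, g, j}. A clique must lie in a single bag of any decomposition, so no decomposition can have width below 3. Combining the bounds, tw(G) = 3.

3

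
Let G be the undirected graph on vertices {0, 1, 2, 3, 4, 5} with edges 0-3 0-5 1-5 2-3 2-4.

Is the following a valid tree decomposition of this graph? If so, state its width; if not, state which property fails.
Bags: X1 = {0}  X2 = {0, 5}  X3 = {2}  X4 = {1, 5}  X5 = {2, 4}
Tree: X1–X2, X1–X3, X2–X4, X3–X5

No — vertex 3 appears in no bag.

A tree decomposition must satisfy three properties: every vertex lies in some bag; for every edge, both endpoints lie together in some bag; and for every vertex, the bags containing it form a connected subtree. Here vertex 3 appears in no bag, so the decomposition is invalid.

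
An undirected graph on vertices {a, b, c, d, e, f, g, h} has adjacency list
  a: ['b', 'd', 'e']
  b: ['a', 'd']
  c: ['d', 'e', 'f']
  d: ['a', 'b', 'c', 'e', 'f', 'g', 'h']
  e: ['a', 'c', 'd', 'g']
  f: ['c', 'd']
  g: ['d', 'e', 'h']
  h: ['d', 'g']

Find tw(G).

2

A width-2 tree decomposition is:
Bags: B1 = {a, d, e}  B2 = {a, b, d}  B3 = {d, e, g}  B4 = {c, d, e}  B5 = {d, g, h}  B6 = {c, d, f}
Tree: B1–B2, B1–B3, B1–B4, B3–B5, B4–B6
Every bag has size at most 3, so the width is 3 − 1 = 2 and tw(G) ≤ 2. On the other hand G contains the 3-clique {d, e, g}. A clique must lie in a single bag of any decomposition, so no decomposition can have width below 2. Hence tw(G) = 2 exactly.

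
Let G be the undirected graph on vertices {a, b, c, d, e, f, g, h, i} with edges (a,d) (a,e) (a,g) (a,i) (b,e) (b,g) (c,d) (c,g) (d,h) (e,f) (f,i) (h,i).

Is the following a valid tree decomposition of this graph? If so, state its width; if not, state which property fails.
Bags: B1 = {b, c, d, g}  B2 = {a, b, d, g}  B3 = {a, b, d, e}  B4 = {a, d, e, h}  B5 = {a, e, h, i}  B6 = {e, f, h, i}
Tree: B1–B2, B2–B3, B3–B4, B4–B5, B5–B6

Yes; width 3.

Checking the three conditions: (i) the bags cover all of {a, b, c, d, e, f, g, h, i}; (ii) for each edge, some bag contains both endpoints; (iii) the bags containing any fixed vertex form a subtree. All hold, so the decomposition is valid with width 4 − 1 = 3.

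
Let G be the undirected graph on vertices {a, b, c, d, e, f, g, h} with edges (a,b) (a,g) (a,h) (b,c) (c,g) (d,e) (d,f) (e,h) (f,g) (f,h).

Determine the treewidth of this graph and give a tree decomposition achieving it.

Treewidth 2.
One optimal decomposition is:
Bags: B1 = {a, b, c}  B2 = {a, c, g}  B3 = {a, g, h}  B4 = {f, g, h}  B5 = {e, f, h}  B6 = {d, e, f}
Tree: B1–B2, B2–B3, B3–B4, B4–B5, B5–B6

Each bag holds 3 vertices, so the decomposition has width 2, which upper-bounds the treewidth. The edges b–c–g–a–b form a cycle, so G is not a tree and its treewidth is at least 2. The upper and lower bounds meet at 2, so that is the treewidth.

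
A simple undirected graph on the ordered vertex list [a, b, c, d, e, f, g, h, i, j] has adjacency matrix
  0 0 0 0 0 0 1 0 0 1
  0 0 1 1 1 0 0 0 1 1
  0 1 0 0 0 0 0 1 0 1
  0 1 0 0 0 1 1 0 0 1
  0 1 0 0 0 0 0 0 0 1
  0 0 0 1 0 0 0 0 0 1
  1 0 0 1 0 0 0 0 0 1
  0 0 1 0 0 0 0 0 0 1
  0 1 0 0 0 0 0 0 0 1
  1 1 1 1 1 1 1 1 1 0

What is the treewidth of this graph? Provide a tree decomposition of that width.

Treewidth 2.
One such decomposition:
Bags: B1 = {b, e, j}  B2 = {b, c, j}  B3 = {b, d, j}  B4 = {d, g, j}  B5 = {d, f, j}  B6 = {a, g, j}  B7 = {b, i, j}  B8 = {c, h, j}
Tree: B1–B2, B1–B3, B3–B4, B4–B5, B4–B6, B1–B7, B2–B8

The largest bag has 3 vertices, giving width 2; this decomposition certifies tw(G) ≤ 2. Conversely, {d, f, j} is a clique of size 3, and the vertices of any clique must share a bag in every tree decomposition; so some bag has ≥ 3 vertices and tw(G) ≥ 2. The upper and lower bounds meet at 2, so that is the treewidth.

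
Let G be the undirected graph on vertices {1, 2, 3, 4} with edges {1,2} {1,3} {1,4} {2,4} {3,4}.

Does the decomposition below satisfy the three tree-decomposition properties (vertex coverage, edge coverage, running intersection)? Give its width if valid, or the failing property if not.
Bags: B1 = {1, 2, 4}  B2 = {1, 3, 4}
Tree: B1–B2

Yes; width 2.

Every vertex of G appears in some bag (union = {1, 2, 3, 4}); every edge is covered by a bag; and for each vertex v the set of bags containing v is connected in the bag tree. The decomposition is therefore valid. The largest bag has 3 vertices, so the width is 2.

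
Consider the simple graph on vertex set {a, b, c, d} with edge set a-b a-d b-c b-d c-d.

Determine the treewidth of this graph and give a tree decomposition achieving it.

Treewidth 2.
One optimal decomposition is:
Bags: B1 = {a, b, d}  B2 = {b, c, d}
Tree: B1–B2

Each bag holds 3 vertices, so the decomposition has width 2, which upper-bounds the treewidth. On the other hand G contains the 3-clique {b, c, d}. A clique must lie in a single bag of any decomposition, so no decomposition can have width below 2. Hence tw(G) = 2 exactly.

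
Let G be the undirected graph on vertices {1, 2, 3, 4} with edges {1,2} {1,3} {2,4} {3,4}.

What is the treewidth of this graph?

A width-2 tree decomposition is:
Bags: B1 = {1, 3, 4}  B2 = {1, 2, 4}
Tree: B1–B2
Every bag has size at most 3, so the width is 3 − 1 = 2 and tw(G) ≤ 2. The edges 4–3–1–2–4 form a cycle, so G is not a tree and its treewidth is at least 2. Therefore the treewidth is 2.

2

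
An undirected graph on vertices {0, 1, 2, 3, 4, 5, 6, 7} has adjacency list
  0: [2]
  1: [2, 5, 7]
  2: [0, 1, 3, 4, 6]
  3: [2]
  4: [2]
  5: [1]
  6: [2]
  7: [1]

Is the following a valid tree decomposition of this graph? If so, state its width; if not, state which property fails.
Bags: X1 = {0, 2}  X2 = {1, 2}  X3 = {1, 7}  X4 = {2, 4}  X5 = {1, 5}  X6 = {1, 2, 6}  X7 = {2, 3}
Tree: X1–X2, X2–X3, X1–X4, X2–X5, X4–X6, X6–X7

No — bags containing vertex 1 are not connected in the tree.

A tree decomposition must satisfy three properties: every vertex lies in some bag; for every edge, both endpoints lie together in some bag; and for every vertex, the bags containing it form a connected subtree. Here bags containing vertex 1 are not connected in the tree, so the decomposition is invalid.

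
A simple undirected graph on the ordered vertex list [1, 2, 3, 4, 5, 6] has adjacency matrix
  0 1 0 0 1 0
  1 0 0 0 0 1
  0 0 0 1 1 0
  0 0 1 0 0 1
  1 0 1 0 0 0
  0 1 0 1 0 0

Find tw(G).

A width-2 tree decomposition is:
Bags: B1 = {1, 2, 6}  B2 = {1, 4, 6}  B3 = {1, 3, 4}  B4 = {1, 3, 5}
Tree: B1–B2, B2–B3, B3–B4
Each bag holds 3 vertices, so the decomposition has width 2, which upper-bounds the treewidth. For the lower bound, G contains the cycle 1–2–6–4–3–5–1, so G is not a forest; only forests have treewidth ≤ 1, hence tw(G) ≥ 2. Hence tw(G) = 2 exactly.

2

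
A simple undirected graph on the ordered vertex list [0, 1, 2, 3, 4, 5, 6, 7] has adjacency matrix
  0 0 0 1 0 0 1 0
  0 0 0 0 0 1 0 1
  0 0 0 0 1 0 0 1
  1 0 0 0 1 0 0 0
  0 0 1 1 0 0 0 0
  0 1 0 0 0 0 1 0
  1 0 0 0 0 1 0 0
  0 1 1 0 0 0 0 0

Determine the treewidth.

2

A width-2 tree decomposition is:
Bags: B1 = {2, 3, 4}  B2 = {2, 3, 7}  B3 = {1, 3, 7}  B4 = {1, 3, 5}  B5 = {3, 5, 6}  B6 = {0, 3, 6}
Tree: B1–B2, B2–B3, B3–B4, B4–B5, B5–B6
The largest bag has 3 vertices, giving width 2; this decomposition certifies tw(G) ≤ 2. Since 3–4–2–7–1–5–6–0–3 is a cycle in G, G is not acyclic. Forests are exactly the graphs of treewidth ≤ 1, so tw(G) ≥ 2. Therefore the treewidth is 2.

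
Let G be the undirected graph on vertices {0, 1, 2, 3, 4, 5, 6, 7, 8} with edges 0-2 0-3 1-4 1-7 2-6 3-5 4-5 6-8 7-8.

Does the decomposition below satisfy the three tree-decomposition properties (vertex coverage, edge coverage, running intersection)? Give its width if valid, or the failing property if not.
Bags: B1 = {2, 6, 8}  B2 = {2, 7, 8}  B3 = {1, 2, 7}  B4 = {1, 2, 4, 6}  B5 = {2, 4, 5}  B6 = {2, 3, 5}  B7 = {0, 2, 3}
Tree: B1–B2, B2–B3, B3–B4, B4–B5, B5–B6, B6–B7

No — bags containing vertex 6 are not connected in the tree.

A tree decomposition must satisfy three properties: every vertex lies in some bag; for every edge, both endpoints lie together in some bag; and for every vertex, the bags containing it form a connected subtree. Here bags containing vertex 6 are not connected in the tree, so the decomposition is invalid.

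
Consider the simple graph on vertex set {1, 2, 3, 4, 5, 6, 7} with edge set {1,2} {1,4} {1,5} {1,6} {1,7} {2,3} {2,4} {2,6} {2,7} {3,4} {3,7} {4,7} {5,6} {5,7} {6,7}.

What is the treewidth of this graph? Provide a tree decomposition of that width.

The largest bag has 4 vertices, giving width 3; this decomposition certifies tw(G) ≤ 3. Conversely, {1, 2, 4, 7} is a clique of size 4, and the vertices of any clique must share a bag in every tree decomposition; so some bag has ≥ 4 vertices and tw(G) ≥ 3. Hence tw(G) = 3 exactly.

Treewidth 3.
One such decomposition:
Bags: B1 = {1, 2, 6, 7}  B2 = {1, 5, 6, 7}  B3 = {1, 2, 4, 7}  B4 = {2, 3, 4, 7}
Tree: B1–B2, B1–B3, B3–B4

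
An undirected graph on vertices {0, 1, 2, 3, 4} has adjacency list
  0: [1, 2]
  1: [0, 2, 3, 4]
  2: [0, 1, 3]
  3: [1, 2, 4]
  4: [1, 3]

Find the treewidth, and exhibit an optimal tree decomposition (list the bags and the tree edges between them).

Treewidth 2.
One such decomposition:
Bags: B1 = {1, 2, 3}  B2 = {0, 1, 2}  B3 = {1, 3, 4}
Tree: B1–B2, B1–B3

Every bag has size at most 3, so the width is 3 − 1 = 2 and tw(G) ≤ 2. Conversely, {0, 1, 2} is a clique of size 3, and the vertices of any clique must share a bag in every tree decomposition; so some bag has ≥ 3 vertices and tw(G) ≥ 2. The upper and lower bounds meet at 2, so that is the treewidth.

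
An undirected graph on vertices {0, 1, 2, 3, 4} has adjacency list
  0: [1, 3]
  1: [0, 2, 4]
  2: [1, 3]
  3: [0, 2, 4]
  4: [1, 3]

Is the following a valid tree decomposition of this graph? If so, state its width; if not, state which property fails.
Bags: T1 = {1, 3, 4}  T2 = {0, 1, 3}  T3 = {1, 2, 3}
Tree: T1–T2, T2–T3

Every vertex of G appears in some bag (union = {0, 1, 2, 3, 4}); every edge is covered by a bag; and for each vertex v the set of bags containing v is connected in the bag tree. The decomposition is therefore valid. The largest bag has 3 vertices, so the width is 2.

Yes; width 2.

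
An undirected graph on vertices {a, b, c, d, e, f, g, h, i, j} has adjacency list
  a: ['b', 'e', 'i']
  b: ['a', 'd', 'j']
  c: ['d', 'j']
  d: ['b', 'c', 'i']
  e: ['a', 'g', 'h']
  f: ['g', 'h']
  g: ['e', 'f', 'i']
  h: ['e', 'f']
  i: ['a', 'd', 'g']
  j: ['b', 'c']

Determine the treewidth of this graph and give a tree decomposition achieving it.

Treewidth 2.
One such decomposition:
Bags: B1 = {f, g, h}  B2 = {e, g, h}  B3 = {e, g, i}  B4 = {a, e, i}  B5 = {a, d, i}  B6 = {a, b, d}  B7 = {b, c, d}  B8 = {b, c, j}
Tree: B1–B2, B2–B3, B3–B4, B4–B5, B5–B6, B6–B7, B7–B8

Each bag holds 3 vertices, so the decomposition has width 2, which upper-bounds the treewidth. The edges f–h–e–g–f form a cycle, so G is not a tree and its treewidth is at least 2. The upper and lower bounds meet at 2, so that is the treewidth.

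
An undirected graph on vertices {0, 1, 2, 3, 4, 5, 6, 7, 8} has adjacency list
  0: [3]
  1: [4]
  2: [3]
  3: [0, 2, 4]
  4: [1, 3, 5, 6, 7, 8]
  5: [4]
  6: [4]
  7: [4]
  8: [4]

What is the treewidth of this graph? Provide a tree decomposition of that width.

Treewidth 1.
Bags: B1 = {4, 8}  B2 = {3, 4}  B3 = {4, 5}  B4 = {4, 7}  B5 = {4, 6}  B6 = {1, 4}  B7 = {0, 3}  B8 = {2, 3}
Tree: B1–B2, B2–B3, B3–B4, B4–B5, B3–B6, B2–B7, B2–B8

Every bag has size at most 2, so the width is 2 − 1 = 1 and tw(G) ≤ 1. Since G has at least one edge (e.g. 8–4), it is not an edgeless graph, so tw(G) ≥ 1. Therefore the treewidth is 1.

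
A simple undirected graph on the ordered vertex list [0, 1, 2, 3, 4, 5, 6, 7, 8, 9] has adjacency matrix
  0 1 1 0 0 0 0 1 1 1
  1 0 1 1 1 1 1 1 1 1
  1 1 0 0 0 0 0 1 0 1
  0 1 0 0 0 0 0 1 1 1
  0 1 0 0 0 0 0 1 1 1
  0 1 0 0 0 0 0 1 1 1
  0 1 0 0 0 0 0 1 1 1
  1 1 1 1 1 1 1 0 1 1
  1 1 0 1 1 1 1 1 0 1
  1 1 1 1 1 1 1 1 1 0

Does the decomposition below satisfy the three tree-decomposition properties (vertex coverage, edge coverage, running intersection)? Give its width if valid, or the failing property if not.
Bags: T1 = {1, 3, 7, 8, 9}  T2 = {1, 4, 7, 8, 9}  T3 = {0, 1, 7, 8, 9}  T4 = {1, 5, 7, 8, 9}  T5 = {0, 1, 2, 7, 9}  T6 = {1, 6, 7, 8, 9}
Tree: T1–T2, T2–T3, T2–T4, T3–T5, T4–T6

Yes; width 4.

Every vertex of G appears in some bag (union = {0, 1, 2, 3, 4, 5, 6, 7, 8, 9}); every edge is covered by a bag; and for each vertex v the set of bags containing v is connected in the bag tree. The decomposition is therefore valid. The largest bag has 5 vertices, so the width is 4.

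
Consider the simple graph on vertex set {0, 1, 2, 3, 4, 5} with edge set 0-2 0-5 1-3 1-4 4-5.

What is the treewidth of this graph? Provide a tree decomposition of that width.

Every bag has size at most 2, so the width is 2 − 1 = 1 and tw(G) ≤ 1. Any graph with an edge has treewidth ≥ 1, and G has the edge 2–0. Therefore the treewidth is 1.

Treewidth 1.
Bags: B1 = {0, 2}  B2 = {0, 5}  B3 = {4, 5}  B4 = {1, 4}  B5 = {1, 3}
Tree: B1–B2, B2–B3, B3–B4, B4–B5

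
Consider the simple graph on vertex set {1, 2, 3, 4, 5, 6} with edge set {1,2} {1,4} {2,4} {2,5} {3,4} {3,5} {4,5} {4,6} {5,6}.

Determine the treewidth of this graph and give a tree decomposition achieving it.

Every bag has size at most 3, so the width is 3 − 1 = 2 and tw(G) ≤ 2. On the other hand G contains the 3-clique {1, 2, 4}. A clique must lie in a single bag of any decomposition, so no decomposition can have width below 2. The upper and lower bounds meet at 2, so that is the treewidth.

Treewidth 2.
One optimal decomposition is:
Bags: B1 = {4, 5, 6}  B2 = {2, 4, 5}  B3 = {3, 4, 5}  B4 = {1, 2, 4}
Tree: B1–B2, B1–B3, B2–B4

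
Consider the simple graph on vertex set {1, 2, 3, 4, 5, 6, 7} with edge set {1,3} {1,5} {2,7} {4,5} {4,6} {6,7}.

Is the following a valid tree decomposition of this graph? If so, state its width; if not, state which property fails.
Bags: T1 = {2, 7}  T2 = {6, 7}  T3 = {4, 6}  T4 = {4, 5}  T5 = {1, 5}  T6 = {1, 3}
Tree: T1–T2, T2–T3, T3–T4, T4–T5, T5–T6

Vertex coverage: the bags together contain {1, 2, 3, 4, 5, 6, 7}, the full vertex set. Edge coverage: each edge of G has both endpoints in at least one bag. Running intersection: for every vertex, the bags containing it form a connected subtree. All three properties hold, so this is a valid tree decomposition of width max|bag| − 1 = 1, and hence tw(G) ≤ 1.

Yes; width 1.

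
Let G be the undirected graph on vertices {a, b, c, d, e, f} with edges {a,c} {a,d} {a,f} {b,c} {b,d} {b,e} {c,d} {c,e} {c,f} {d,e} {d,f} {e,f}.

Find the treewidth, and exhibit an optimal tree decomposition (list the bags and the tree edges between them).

Treewidth 3.
Bags: B1 = {a, c, d, f}  B2 = {c, d, e, f}  B3 = {b, c, d, e}
Tree: B1–B2, B2–B3

Each bag holds 4 vertices, so the decomposition has width 3, which upper-bounds the treewidth. For the lower bound, the 4 vertices {c, d, e, f} are pairwise adjacent, and any tree decomposition puts a clique entirely inside one bag — forcing width ≥ 3. The upper and lower bounds meet at 3, so that is the treewidth.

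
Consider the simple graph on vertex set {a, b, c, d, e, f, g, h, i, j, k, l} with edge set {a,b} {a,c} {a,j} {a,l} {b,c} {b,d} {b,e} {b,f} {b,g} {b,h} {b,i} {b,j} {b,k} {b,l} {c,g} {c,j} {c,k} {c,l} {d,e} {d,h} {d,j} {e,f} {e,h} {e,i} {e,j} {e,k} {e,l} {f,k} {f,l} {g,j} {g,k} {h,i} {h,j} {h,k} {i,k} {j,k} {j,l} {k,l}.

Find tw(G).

A width-4 tree decomposition is:
Bags: B1 = {b, e, h, j, k}  B2 = {b, e, j, k, l}  B3 = {b, e, h, i, k}  B4 = {b, c, j, k, l}  B5 = {a, b, c, j, l}  B6 = {b, e, f, k, l}  B7 = {b, d, e, h, j}  B8 = {b, c, g, j, k}
Tree: B1–B2, B1–B3, B2–B4, B4–B5, B2–B6, B1–B7, B4–B8
Every bag has size at most 5, so the width is 5 − 1 = 4 and tw(G) ≤ 4. For the lower bound, the 5 vertices {b, d, e, h, j} are pairwise adjacent, and any tree decomposition puts a clique entirely inside one bag — forcing width ≥ 4. The upper and lower bounds meet at 4, so that is the treewidth.

4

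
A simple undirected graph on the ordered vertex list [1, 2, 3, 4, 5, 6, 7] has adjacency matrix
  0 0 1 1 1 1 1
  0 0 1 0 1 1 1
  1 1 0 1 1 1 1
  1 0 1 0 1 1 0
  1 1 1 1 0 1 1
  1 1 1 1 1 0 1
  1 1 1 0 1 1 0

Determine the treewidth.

4

A width-4 tree decomposition is:
Bags: B1 = {1, 3, 5, 6, 7}  B2 = {1, 3, 4, 5, 6}  B3 = {2, 3, 5, 6, 7}
Tree: B1–B2, B1–B3
The largest bag has 5 vertices, giving width 4; this decomposition certifies tw(G) ≤ 4. Conversely, {1, 3, 4, 5, 6} is a clique of size 5, and the vertices of any clique must share a bag in every tree decomposition; so some bag has ≥ 5 vertices and tw(G) ≥ 4. Combining the bounds, tw(G) = 4.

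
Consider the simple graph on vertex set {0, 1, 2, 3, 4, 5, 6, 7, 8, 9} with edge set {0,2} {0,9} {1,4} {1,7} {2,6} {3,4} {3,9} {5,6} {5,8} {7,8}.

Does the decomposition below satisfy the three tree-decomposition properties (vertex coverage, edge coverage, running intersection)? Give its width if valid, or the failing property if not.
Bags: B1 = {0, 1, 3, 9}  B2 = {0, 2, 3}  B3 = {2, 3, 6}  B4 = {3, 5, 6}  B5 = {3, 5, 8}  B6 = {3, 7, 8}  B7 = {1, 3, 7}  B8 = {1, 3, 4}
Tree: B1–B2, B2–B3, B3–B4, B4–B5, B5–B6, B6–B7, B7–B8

A tree decomposition must satisfy three properties: every vertex lies in some bag; for every edge, both endpoints lie together in some bag; and for every vertex, the bags containing it form a connected subtree. Here bags containing vertex 1 are not connected in the tree, so the decomposition is invalid.

No — bags containing vertex 1 are not connected in the tree.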